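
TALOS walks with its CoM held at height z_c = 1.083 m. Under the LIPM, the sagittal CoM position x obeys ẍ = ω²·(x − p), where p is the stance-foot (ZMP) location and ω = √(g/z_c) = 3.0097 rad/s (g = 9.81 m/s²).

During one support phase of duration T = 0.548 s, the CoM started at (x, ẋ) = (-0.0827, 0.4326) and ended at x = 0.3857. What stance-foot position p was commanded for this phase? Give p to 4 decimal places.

ωT = 3.0097·0.548 = 1.649316; cosh(ωT) = 2.697799, sinh(ωT) = 2.505618
x(T) = p + (x₀−p)·cosh(ωT) + (ẋ₀/ω)·sinh(ωT) ⇒ p·(1 − cosh) = x(T) − x₀·cosh − (ẋ₀/ω)·sinh
numerator   = 0.3857 − (-0.0827)·2.697799 − (0.4326/3.0097)·2.505618 = 0.248662
denominator = 1 − 2.697799 = -1.697799
p = 0.248662 / -1.697799 = -0.1465

p = -0.1465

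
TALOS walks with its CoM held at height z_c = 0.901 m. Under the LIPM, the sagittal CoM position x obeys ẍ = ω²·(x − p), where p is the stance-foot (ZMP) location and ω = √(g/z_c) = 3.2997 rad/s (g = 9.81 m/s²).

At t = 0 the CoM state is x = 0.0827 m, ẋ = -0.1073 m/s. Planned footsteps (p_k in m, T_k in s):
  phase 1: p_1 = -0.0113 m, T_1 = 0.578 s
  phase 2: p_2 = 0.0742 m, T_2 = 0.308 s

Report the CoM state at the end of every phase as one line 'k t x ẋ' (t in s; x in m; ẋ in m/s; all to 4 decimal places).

phase 1: p=-0.0113, T=0.578, ωT=1.907227, cosh=3.441439, sinh=3.292947; start (x,ẋ)=(0.082700, -0.107300) → end (x,ẋ)=(0.205115, 0.652113)
phase 2: p=0.0742, T=0.308, ωT=1.016308, cosh=1.562451, sinh=1.200523; start (x,ẋ)=(0.205115, 0.652113) → end (x,ẋ)=(0.516005, 1.537496)

1 0.5780 0.2051 0.6521
2 0.8860 0.5160 1.5375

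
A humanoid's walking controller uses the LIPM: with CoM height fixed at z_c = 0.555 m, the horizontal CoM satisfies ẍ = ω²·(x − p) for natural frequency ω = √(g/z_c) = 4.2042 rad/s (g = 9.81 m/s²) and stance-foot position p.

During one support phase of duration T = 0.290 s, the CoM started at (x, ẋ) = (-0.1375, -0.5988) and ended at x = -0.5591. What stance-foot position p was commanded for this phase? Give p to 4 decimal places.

ωT = 4.2042·0.290 = 1.219218; cosh(ωT) = 1.840001, sinh(ωT) = 1.544539
x(T) = p + (x₀−p)·cosh(ωT) + (ẋ₀/ω)·sinh(ωT) ⇒ p·(1 − cosh) = x(T) − x₀·cosh − (ẋ₀/ω)·sinh
numerator   = -0.5591 − (-0.1375)·1.840001 − (-0.5988/4.2042)·1.544539 = -0.086113
denominator = 1 − 1.840001 = -0.840001
p = -0.086113 / -0.840001 = 0.1025

p = 0.1025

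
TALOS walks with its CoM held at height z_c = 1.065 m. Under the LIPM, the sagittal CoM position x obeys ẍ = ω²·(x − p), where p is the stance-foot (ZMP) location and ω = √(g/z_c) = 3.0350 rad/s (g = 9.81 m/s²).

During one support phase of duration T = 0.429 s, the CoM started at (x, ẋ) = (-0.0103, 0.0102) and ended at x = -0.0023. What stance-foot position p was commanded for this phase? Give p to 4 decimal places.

p = -0.0126

ωT = 3.0350·0.429 = 1.302015; cosh(ωT) = 1.974340, sinh(ωT) = 1.702357
x(T) = p + (x₀−p)·cosh(ωT) + (ẋ₀/ω)·sinh(ωT) ⇒ p·(1 − cosh) = x(T) − x₀·cosh − (ẋ₀/ω)·sinh
numerator   = -0.0023 − (-0.0103)·1.974340 − (0.0102/3.0350)·1.702357 = 0.012314
denominator = 1 − 1.974340 = -0.974340
p = 0.012314 / -0.974340 = -0.0126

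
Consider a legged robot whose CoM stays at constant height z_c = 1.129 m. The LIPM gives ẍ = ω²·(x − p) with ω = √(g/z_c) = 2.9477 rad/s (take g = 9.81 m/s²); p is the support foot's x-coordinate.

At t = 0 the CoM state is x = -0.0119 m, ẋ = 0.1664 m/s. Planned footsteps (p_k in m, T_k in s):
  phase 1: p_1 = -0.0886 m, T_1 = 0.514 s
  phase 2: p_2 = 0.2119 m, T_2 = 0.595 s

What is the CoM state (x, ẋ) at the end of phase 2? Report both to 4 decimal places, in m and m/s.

x = 1.0682, ẋ = 2.6752

phase 1: p=-0.0886, T=0.514, ωT=1.515118, cosh=2.384870, sinh=2.165087; start (x,ẋ)=(-0.011900, 0.166400) → end (x,ẋ)=(0.216540, 0.886344)
phase 2: p=0.2119, T=0.595, ωT=1.753882, cosh=2.975042, sinh=2.801941; start (x,ẋ)=(0.216540, 0.886344) → end (x,ẋ)=(1.068221, 2.675236)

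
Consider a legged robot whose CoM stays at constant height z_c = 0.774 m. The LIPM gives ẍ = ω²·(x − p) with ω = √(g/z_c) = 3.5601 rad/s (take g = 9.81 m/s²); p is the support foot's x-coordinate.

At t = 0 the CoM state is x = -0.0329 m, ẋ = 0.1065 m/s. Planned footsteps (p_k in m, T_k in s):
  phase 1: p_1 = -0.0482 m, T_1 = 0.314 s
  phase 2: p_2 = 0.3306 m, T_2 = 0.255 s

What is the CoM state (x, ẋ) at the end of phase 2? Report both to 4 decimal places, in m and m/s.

x = -0.0449, ẋ = -0.7859

phase 1: p=-0.0482, T=0.314, ωT=1.117871, cosh=1.692656, sinh=1.365681; start (x,ẋ)=(-0.032900, 0.106500) → end (x,ẋ)=(0.018552, 0.254656)
phase 2: p=0.3306, T=0.255, ωT=0.907825, cosh=1.441163, sinh=1.037763; start (x,ẋ)=(0.018552, 0.254656) → end (x,ẋ)=(-0.044881, -0.785874)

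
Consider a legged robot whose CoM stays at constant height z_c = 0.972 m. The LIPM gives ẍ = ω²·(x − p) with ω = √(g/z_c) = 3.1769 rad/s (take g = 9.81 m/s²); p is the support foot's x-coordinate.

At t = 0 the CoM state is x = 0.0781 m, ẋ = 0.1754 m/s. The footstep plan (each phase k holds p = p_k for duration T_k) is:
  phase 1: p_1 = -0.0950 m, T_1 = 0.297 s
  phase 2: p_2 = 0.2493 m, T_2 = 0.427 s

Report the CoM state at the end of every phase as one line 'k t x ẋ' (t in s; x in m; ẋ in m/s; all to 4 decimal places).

1 0.2970 0.2212 0.8588
2 0.7240 0.6812 1.6161

phase 1: p=-0.0950, T=0.297, ωT=0.943539, cosh=1.479153, sinh=1.089905; start (x,ẋ)=(0.078100, 0.175400) → end (x,ẋ)=(0.221216, 0.858806)
phase 2: p=0.2493, T=0.427, ωT=1.356536, cosh=2.070136, sinh=1.812585; start (x,ẋ)=(0.221216, 0.858806) → end (x,ẋ)=(0.681155, 1.616127)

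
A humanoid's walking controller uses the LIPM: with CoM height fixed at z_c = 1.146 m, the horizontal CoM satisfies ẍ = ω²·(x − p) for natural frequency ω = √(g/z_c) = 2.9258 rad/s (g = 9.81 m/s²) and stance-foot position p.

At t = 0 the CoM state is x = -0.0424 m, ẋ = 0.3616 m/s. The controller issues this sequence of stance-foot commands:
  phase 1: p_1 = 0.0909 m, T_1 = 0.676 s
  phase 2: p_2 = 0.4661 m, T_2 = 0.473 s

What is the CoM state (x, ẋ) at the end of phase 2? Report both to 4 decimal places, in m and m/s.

x = -0.4740, ẋ = -2.4493

phase 1: p=0.0909, T=0.676, ωT=1.977841, cosh=3.682745, sinh=3.544377; start (x,ẋ)=(-0.042400, 0.361600) → end (x,ẋ)=(0.038040, -0.050659)
phase 2: p=0.4661, T=0.473, ωT=1.383903, cosh=2.120523, sinh=1.869925; start (x,ẋ)=(0.038040, -0.050659) → end (x,ẋ)=(-0.473988, -2.449350)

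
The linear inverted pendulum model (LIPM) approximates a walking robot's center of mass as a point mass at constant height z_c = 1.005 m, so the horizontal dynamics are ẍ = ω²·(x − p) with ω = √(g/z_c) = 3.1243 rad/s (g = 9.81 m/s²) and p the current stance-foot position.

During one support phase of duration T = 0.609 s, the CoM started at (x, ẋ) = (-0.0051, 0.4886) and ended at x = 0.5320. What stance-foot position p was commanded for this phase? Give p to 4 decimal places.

ωT = 3.1243·0.609 = 1.902699; cosh(ωT) = 3.426564, sinh(ωT) = 3.277398
x(T) = p + (x₀−p)·cosh(ωT) + (ẋ₀/ω)·sinh(ωT) ⇒ p·(1 − cosh) = x(T) − x₀·cosh − (ẋ₀/ω)·sinh
numerator   = 0.5320 − (-0.0051)·3.426564 − (0.4886/3.1243)·3.277398 = 0.036933
denominator = 1 − 3.426564 = -2.426564
p = 0.036933 / -2.426564 = -0.0152

p = -0.0152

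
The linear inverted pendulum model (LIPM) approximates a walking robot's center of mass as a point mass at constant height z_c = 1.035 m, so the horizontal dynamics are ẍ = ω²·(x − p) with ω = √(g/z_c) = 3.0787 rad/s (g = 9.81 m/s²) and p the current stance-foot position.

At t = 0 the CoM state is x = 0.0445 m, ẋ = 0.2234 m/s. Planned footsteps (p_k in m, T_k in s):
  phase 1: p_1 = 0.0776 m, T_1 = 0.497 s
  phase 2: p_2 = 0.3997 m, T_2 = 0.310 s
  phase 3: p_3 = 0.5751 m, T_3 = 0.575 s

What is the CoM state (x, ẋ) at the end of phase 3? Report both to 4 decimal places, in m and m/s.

x = -1.0324, ẋ = -4.7875

phase 1: p=0.0776, T=0.497, ωT=1.530114, cosh=2.417607, sinh=2.201096; start (x,ẋ)=(0.044500, 0.223400) → end (x,ẋ)=(0.157296, 0.315791)
phase 2: p=0.3997, T=0.310, ωT=0.954397, cosh=1.491074, sinh=1.106030; start (x,ẋ)=(0.157296, 0.315791) → end (x,ẋ)=(0.151706, -0.354552)
phase 3: p=0.5751, T=0.575, ωT=1.770252, cosh=3.021313, sinh=2.851023; start (x,ẋ)=(0.151706, -0.354552) → end (x,ẋ)=(-1.032440, -4.787535)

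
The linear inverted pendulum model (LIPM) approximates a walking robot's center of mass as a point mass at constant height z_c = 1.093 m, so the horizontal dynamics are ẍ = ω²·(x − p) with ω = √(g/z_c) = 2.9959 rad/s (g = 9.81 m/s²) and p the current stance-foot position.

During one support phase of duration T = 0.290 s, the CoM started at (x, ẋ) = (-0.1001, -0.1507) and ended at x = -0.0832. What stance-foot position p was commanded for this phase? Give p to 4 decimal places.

ωT = 2.9959·0.290 = 0.868811; cosh(ωT) = 1.401762, sinh(ωT) = 0.982312
x(T) = p + (x₀−p)·cosh(ωT) + (ẋ₀/ω)·sinh(ωT) ⇒ p·(1 − cosh) = x(T) − x₀·cosh − (ẋ₀/ω)·sinh
numerator   = -0.0832 − (-0.1001)·1.401762 − (-0.1507/2.9959)·0.982312 = 0.106529
denominator = 1 − 1.401762 = -0.401762
p = 0.106529 / -0.401762 = -0.2652

p = -0.2652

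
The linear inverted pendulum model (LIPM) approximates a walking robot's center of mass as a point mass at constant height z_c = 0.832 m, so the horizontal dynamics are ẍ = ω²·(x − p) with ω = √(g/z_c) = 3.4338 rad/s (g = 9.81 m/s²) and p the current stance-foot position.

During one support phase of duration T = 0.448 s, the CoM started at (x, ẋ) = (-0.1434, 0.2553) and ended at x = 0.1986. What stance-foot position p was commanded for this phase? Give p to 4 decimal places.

p = -0.2666

ωT = 3.4338·0.448 = 1.538342; cosh(ωT) = 2.435801, sinh(ωT) = 2.221064
x(T) = p + (x₀−p)·cosh(ωT) + (ẋ₀/ω)·sinh(ωT) ⇒ p·(1 − cosh) = x(T) − x₀·cosh − (ẋ₀/ω)·sinh
numerator   = 0.1986 − (-0.1434)·2.435801 − (0.2553/3.4338)·2.221064 = 0.382760
denominator = 1 − 2.435801 = -1.435801
p = 0.382760 / -1.435801 = -0.2666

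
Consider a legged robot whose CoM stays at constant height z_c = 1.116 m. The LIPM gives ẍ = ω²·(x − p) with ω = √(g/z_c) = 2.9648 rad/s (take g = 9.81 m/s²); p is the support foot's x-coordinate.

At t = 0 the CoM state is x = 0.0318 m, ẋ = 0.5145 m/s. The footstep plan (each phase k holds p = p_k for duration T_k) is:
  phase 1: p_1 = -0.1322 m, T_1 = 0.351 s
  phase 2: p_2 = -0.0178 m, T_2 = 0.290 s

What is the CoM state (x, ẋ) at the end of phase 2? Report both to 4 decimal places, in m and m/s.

x = 0.9510, ẋ = 3.0201

phase 1: p=-0.1322, T=0.351, ωT=1.040645, cosh=1.592134, sinh=1.238908; start (x,ẋ)=(0.031800, 0.514500) → end (x,ẋ)=(0.343905, 1.421544)
phase 2: p=-0.0178, T=0.290, ωT=0.859792, cosh=1.392960, sinh=0.969710; start (x,ẋ)=(0.343905, 1.421544) → end (x,ẋ)=(0.950991, 3.020054)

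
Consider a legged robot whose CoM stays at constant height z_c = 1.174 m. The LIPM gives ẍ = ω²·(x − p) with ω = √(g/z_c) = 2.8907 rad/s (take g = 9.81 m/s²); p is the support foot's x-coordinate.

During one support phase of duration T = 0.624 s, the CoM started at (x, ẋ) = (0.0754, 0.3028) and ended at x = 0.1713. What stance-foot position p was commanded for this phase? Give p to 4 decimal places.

p = 0.1762

ωT = 2.8907·0.624 = 1.803797; cosh(ωT) = 3.118666, sinh(ωT) = 2.953994
x(T) = p + (x₀−p)·cosh(ωT) + (ẋ₀/ω)·sinh(ωT) ⇒ p·(1 − cosh) = x(T) − x₀·cosh − (ẋ₀/ω)·sinh
numerator   = 0.1713 − (0.0754)·3.118666 − (0.3028/2.8907)·2.953994 = -0.373277
denominator = 1 − 3.118666 = -2.118666
p = -0.373277 / -2.118666 = 0.1762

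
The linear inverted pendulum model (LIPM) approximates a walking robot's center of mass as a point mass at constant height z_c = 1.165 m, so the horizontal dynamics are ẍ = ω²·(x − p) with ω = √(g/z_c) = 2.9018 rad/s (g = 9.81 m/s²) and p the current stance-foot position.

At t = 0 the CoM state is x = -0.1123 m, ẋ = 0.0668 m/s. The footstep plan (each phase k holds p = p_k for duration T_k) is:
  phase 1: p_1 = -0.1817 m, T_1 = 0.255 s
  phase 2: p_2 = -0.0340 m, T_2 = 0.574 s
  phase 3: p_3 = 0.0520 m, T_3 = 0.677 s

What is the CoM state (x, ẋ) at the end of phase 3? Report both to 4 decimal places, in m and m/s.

x = 0.6052, ẋ = 1.6498

phase 1: p=-0.1817, T=0.255, ωT=0.739959, cosh=1.286492, sinh=0.809358; start (x,ẋ)=(-0.112300, 0.066800) → end (x,ẋ)=(-0.073786, 0.248930)
phase 2: p=-0.0340, T=0.574, ωT=1.665633, cosh=2.739046, sinh=2.549975; start (x,ẋ)=(-0.073786, 0.248930) → end (x,ẋ)=(0.075774, 0.387435)
phase 3: p=0.0520, T=0.677, ωT=1.964519, cosh=3.635851, sinh=3.495628; start (x,ẋ)=(0.075774, 0.387435) → end (x,ẋ)=(0.605157, 1.649804)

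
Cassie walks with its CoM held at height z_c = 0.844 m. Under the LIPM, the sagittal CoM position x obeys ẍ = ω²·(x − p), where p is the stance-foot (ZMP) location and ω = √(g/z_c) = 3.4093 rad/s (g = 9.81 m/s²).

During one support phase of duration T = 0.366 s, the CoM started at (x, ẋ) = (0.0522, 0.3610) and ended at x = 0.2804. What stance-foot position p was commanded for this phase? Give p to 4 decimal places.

ωT = 3.4093·0.366 = 1.247804; cosh(ωT) = 1.884910, sinh(ωT) = 1.597776
x(T) = p + (x₀−p)·cosh(ωT) + (ẋ₀/ω)·sinh(ωT) ⇒ p·(1 − cosh) = x(T) − x₀·cosh − (ẋ₀/ω)·sinh
numerator   = 0.2804 − (0.0522)·1.884910 − (0.3610/3.4093)·1.597776 = 0.012824
denominator = 1 − 1.884910 = -0.884910
p = 0.012824 / -0.884910 = -0.0145

p = -0.0145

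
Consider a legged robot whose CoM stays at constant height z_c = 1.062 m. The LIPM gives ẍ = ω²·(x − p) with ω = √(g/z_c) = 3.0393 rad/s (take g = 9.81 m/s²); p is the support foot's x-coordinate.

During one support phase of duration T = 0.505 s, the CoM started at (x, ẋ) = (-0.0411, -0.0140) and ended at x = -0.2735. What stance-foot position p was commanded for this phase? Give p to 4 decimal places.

p = 0.1145

ωT = 3.0393·0.505 = 1.534847; cosh(ωT) = 2.428051, sinh(ωT) = 2.212562
x(T) = p + (x₀−p)·cosh(ωT) + (ẋ₀/ω)·sinh(ωT) ⇒ p·(1 − cosh) = x(T) − x₀·cosh − (ẋ₀/ω)·sinh
numerator   = -0.2735 − (-0.0411)·2.428051 − (-0.0140/3.0393)·2.212562 = -0.163515
denominator = 1 − 2.428051 = -1.428051
p = -0.163515 / -1.428051 = 0.1145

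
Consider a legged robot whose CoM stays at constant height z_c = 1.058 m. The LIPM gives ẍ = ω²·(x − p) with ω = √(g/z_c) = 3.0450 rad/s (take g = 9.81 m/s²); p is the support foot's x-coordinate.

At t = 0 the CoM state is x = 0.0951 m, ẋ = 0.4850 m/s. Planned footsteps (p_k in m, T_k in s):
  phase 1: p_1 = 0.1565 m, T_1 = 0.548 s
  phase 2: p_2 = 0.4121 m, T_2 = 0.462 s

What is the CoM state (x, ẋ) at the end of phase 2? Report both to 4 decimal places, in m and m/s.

x = 0.9139, ẋ = 1.7497

phase 1: p=0.1565, T=0.548, ωT=1.668660, cosh=2.746777, sinh=2.558277; start (x,ẋ)=(0.095100, 0.485000) → end (x,ẋ)=(0.395324, 0.853884)
phase 2: p=0.4121, T=0.462, ωT=1.406790, cosh=2.163878, sinh=1.918950; start (x,ẋ)=(0.395324, 0.853884) → end (x,ẋ)=(0.913914, 1.749674)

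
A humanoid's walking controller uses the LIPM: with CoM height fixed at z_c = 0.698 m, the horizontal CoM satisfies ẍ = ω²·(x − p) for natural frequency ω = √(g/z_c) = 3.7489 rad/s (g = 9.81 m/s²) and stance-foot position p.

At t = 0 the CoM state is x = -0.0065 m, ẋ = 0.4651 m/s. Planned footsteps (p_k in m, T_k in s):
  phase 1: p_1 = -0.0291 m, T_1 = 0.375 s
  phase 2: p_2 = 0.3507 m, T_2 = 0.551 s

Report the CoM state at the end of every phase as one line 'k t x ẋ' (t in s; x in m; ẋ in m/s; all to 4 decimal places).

phase 1: p=-0.0291, T=0.375, ωT=1.405838, cosh=2.162052, sinh=1.916890; start (x,ẋ)=(-0.006500, 0.465100) → end (x,ẋ)=(0.257578, 1.167979)
phase 2: p=0.3507, T=0.551, ωT=2.065644, cosh=4.008557, sinh=3.881820; start (x,ẋ)=(0.257578, 1.167979) → end (x,ẋ)=(1.186804, 3.326741)

1 0.3750 0.2576 1.1680
2 0.9260 1.1868 3.3267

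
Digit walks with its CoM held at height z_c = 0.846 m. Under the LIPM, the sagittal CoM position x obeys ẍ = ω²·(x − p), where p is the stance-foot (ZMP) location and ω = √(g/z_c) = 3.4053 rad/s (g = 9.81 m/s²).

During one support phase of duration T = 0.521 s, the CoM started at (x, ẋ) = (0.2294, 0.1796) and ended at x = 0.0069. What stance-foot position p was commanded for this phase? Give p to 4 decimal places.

ωT = 3.4053·0.521 = 1.774161; cosh(ωT) = 3.032480, sinh(ωT) = 2.862854
x(T) = p + (x₀−p)·cosh(ωT) + (ẋ₀/ω)·sinh(ωT) ⇒ p·(1 − cosh) = x(T) − x₀·cosh − (ẋ₀/ω)·sinh
numerator   = 0.0069 − (0.2294)·3.032480 − (0.1796/3.4053)·2.862854 = -0.839742
denominator = 1 − 3.032480 = -2.032480
p = -0.839742 / -2.032480 = 0.4132

p = 0.4132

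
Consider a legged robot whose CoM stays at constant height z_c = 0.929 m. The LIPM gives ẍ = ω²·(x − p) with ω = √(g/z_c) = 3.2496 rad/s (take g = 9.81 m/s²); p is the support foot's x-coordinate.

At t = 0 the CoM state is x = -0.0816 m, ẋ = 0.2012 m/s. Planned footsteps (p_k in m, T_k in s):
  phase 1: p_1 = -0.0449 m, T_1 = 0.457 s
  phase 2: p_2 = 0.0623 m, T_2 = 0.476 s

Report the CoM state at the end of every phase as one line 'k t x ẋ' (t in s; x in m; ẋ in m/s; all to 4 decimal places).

phase 1: p=-0.0449, T=0.457, ωT=1.485067, cosh=2.320875, sinh=2.094387; start (x,ẋ)=(-0.081600, 0.201200) → end (x,ẋ)=(-0.000401, 0.217183)
phase 2: p=0.0623, T=0.476, ωT=1.546810, cosh=2.454694, sinh=2.241768; start (x,ẋ)=(-0.000401, 0.217183) → end (x,ẋ)=(0.058213, 0.076346)

1 0.4570 -0.0004 0.2172
2 0.9330 0.0582 0.0763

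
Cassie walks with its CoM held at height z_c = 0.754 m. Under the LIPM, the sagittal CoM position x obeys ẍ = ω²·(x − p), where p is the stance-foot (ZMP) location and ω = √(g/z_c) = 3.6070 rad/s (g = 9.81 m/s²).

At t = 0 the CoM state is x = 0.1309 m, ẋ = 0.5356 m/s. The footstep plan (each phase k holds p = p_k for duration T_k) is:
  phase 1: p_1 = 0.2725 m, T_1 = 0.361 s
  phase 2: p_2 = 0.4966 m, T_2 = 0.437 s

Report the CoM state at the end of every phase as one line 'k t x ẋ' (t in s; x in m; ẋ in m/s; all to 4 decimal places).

phase 1: p=0.2725, T=0.361, ωT=1.302127, cosh=1.974531, sinh=1.702578; start (x,ẋ)=(0.130900, 0.535600) → end (x,ẋ)=(0.245721, 0.187965)
phase 2: p=0.4966, T=0.437, ωT=1.576259, cosh=2.521787, sinh=2.315040; start (x,ẋ)=(0.245721, 0.187965) → end (x,ẋ)=(-0.015425, -1.620923)

1 0.3610 0.2457 0.1880
2 0.7980 -0.0154 -1.6209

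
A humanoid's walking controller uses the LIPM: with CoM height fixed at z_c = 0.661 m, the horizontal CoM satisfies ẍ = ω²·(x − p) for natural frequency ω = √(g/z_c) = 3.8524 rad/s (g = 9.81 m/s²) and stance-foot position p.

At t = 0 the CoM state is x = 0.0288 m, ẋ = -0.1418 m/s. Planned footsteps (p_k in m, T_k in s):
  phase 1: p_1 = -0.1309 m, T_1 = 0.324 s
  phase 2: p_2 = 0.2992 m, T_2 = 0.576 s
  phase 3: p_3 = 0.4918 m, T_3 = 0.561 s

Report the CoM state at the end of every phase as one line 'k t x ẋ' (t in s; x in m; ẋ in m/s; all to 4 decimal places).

phase 1: p=-0.1309, T=0.324, ωT=1.248178, cosh=1.885508, sinh=1.598480; start (x,ẋ)=(0.028800, -0.141800) → end (x,ẋ)=(0.111378, 0.716065)
phase 2: p=0.2992, T=0.576, ωT=2.218982, cosh=4.653343, sinh=4.544623; start (x,ẋ)=(0.111378, 0.716065) → end (x,ẋ)=(0.269934, 0.043771)
phase 3: p=0.4918, T=0.561, ωT=2.161196, cosh=4.398353, sinh=4.283165; start (x,ẋ)=(0.269934, 0.043771) → end (x,ẋ)=(-0.435380, -3.468374)

1 0.3240 0.1114 0.7161
2 0.9000 0.2699 0.0438
3 1.4610 -0.4354 -3.4684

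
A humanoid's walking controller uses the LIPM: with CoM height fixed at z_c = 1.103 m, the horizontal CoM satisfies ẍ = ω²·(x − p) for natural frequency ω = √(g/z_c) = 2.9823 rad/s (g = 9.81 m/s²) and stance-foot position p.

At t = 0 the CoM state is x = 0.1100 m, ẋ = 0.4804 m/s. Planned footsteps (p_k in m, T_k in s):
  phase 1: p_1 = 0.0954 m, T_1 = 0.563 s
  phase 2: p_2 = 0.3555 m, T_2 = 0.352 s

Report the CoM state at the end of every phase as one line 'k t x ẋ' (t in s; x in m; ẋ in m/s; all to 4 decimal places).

phase 1: p=0.0954, T=0.563, ωT=1.679035, cosh=2.773467, sinh=2.586913; start (x,ẋ)=(0.110000, 0.480400) → end (x,ẋ)=(0.552602, 1.445012)
phase 2: p=0.3555, T=0.352, ωT=1.049770, cosh=1.603506, sinh=1.253487; start (x,ẋ)=(0.552602, 1.445012) → end (x,ẋ)=(1.278906, 3.053907)

1 0.5630 0.5526 1.4450
2 0.9150 1.2789 3.0539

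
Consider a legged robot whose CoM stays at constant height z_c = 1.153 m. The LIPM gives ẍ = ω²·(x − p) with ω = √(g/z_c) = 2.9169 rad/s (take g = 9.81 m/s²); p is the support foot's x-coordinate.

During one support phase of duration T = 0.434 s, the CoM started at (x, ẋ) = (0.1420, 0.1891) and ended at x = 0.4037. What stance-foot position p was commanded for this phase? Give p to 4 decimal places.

ωT = 2.9169·0.434 = 1.265935; cosh(ωT) = 1.914191, sinh(ωT) = 1.632215
x(T) = p + (x₀−p)·cosh(ωT) + (ẋ₀/ω)·sinh(ωT) ⇒ p·(1 − cosh) = x(T) − x₀·cosh − (ẋ₀/ω)·sinh
numerator   = 0.4037 − (0.1420)·1.914191 − (0.1891/2.9169)·1.632215 = 0.026070
denominator = 1 − 1.914191 = -0.914191
p = 0.026070 / -0.914191 = -0.0285

p = -0.0285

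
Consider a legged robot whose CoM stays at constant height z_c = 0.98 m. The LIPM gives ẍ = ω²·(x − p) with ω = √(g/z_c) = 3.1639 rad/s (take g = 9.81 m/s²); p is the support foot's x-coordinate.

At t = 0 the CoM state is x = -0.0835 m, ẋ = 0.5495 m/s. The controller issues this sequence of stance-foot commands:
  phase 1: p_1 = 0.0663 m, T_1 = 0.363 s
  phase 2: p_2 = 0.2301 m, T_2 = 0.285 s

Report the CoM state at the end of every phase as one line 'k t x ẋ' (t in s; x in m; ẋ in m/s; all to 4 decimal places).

1 0.3630 0.0527 0.2814
2 0.6480 0.0670 -0.1739

phase 1: p=0.0663, T=0.363, ωT=1.148496, cosh=1.735280, sinh=1.418166; start (x,ẋ)=(-0.083500, 0.549500) → end (x,ẋ)=(0.052659, 0.281393)
phase 2: p=0.2301, T=0.285, ωT=0.901711, cosh=1.434845, sinh=1.028971; start (x,ẋ)=(0.052659, 0.281393) → end (x,ẋ)=(0.067016, -0.173913)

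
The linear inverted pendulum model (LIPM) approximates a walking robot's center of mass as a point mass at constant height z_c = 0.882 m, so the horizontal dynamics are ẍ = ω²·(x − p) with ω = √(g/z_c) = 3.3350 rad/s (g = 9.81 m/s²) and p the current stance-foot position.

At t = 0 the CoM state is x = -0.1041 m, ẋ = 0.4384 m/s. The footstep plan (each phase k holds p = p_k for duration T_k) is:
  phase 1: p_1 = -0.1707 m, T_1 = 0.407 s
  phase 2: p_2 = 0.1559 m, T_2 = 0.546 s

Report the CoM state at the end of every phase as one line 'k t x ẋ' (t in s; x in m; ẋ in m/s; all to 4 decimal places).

1 0.4070 0.2058 1.3112
2 0.9530 1.4965 4.6561

phase 1: p=-0.1707, T=0.407, ωT=1.357345, cosh=2.071603, sinh=1.814260; start (x,ẋ)=(-0.104100, 0.438400) → end (x,ẋ)=(0.205761, 1.311158)
phase 2: p=0.1559, T=0.546, ωT=1.820910, cosh=3.169678, sinh=3.007800; start (x,ẋ)=(0.205761, 1.311158) → end (x,ẋ)=(1.496462, 4.656103)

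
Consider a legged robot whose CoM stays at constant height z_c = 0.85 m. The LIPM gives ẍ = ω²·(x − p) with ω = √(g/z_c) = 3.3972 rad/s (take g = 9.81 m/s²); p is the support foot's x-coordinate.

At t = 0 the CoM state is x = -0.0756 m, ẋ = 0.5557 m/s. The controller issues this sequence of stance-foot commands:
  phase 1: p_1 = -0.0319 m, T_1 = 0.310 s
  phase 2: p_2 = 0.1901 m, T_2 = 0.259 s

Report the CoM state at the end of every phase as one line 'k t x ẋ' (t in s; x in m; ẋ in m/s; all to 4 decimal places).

phase 1: p=-0.0319, T=0.310, ωT=1.053132, cosh=1.607729, sinh=1.258886; start (x,ẋ)=(-0.075600, 0.555700) → end (x,ẋ)=(0.103766, 0.706524)
phase 2: p=0.1901, T=0.259, ωT=0.879875, cosh=1.412716, sinh=0.997882; start (x,ẋ)=(0.103766, 0.706524) → end (x,ẋ)=(0.275666, 0.705444)

1 0.3100 0.1038 0.7065
2 0.5690 0.2757 0.7054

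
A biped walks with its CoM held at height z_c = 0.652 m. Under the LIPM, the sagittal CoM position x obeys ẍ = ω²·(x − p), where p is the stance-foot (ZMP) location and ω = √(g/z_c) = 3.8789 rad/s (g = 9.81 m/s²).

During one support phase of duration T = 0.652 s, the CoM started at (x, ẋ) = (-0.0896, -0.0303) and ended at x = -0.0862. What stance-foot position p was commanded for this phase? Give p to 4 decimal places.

ωT = 3.8789·0.652 = 2.529043; cosh(ωT) = 6.310615, sinh(ωT) = 6.230880
x(T) = p + (x₀−p)·cosh(ωT) + (ẋ₀/ω)·sinh(ωT) ⇒ p·(1 − cosh) = x(T) − x₀·cosh − (ẋ₀/ω)·sinh
numerator   = -0.0862 − (-0.0896)·6.310615 − (-0.0303/3.8789)·6.230880 = 0.527904
denominator = 1 − 6.310615 = -5.310615
p = 0.527904 / -5.310615 = -0.0994

p = -0.0994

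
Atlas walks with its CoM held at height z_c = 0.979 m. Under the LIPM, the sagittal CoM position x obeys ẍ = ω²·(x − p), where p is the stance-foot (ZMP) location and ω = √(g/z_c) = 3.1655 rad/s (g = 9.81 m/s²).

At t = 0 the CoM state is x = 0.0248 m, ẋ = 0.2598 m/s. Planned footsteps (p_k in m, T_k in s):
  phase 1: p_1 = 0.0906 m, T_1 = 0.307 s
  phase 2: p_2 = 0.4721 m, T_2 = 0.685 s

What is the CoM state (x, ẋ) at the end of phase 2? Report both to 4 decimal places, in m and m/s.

phase 1: p=0.0906, T=0.307, ωT=0.971809, cosh=1.510559, sinh=1.132161; start (x,ẋ)=(0.024800, 0.259800) → end (x,ẋ)=(0.084124, 0.156626)
phase 2: p=0.4721, T=0.685, ωT=2.168368, cosh=4.429181, sinh=4.314817; start (x,ẋ)=(0.084124, 0.156626) → end (x,ẋ)=(-1.032822, -4.605464)

x = -1.0328, ẋ = -4.6055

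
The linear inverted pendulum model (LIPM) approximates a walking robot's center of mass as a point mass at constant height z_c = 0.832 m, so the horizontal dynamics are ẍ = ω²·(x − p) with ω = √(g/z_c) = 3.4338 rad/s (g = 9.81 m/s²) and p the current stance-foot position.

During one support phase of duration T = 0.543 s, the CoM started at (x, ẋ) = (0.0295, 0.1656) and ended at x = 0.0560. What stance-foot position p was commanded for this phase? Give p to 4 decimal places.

p = 0.0839

ωT = 3.4338·0.543 = 1.864553; cosh(ωT) = 3.304009, sinh(ωT) = 3.149044
x(T) = p + (x₀−p)·cosh(ωT) + (ẋ₀/ω)·sinh(ωT) ⇒ p·(1 − cosh) = x(T) − x₀·cosh − (ẋ₀/ω)·sinh
numerator   = 0.0560 − (0.0295)·3.304009 − (0.1656/3.4338)·3.149044 = -0.193336
denominator = 1 − 3.304009 = -2.304009
p = -0.193336 / -2.304009 = 0.0839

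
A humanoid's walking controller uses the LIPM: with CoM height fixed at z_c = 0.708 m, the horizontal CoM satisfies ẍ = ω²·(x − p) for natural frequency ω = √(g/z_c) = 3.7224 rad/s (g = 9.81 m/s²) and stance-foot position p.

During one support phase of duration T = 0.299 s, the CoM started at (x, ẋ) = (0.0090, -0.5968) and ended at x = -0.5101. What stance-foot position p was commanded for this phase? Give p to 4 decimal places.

ωT = 3.7224·0.299 = 1.112998; cosh(ωT) = 1.686020, sinh(ωT) = 1.357448
x(T) = p + (x₀−p)·cosh(ωT) + (ẋ₀/ω)·sinh(ωT) ⇒ p·(1 − cosh) = x(T) − x₀·cosh − (ẋ₀/ω)·sinh
numerator   = -0.5101 − (0.0090)·1.686020 − (-0.5968/3.7224)·1.357448 = -0.307639
denominator = 1 − 1.686020 = -0.686020
p = -0.307639 / -0.686020 = 0.4484

p = 0.4484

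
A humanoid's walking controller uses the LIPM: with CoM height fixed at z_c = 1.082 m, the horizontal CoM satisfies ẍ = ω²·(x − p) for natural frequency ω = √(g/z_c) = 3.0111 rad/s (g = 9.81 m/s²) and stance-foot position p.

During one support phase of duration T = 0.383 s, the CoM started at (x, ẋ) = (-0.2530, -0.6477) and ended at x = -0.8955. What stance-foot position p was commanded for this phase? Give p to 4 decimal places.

ωT = 3.0111·0.383 = 1.153251; cosh(ωT) = 1.742043, sinh(ωT) = 1.426434
x(T) = p + (x₀−p)·cosh(ωT) + (ẋ₀/ω)·sinh(ωT) ⇒ p·(1 − cosh) = x(T) − x₀·cosh − (ẋ₀/ω)·sinh
numerator   = -0.8955 − (-0.2530)·1.742043 − (-0.6477/3.0111)·1.426434 = -0.147931
denominator = 1 − 1.742043 = -0.742043
p = -0.147931 / -0.742043 = 0.1994

p = 0.1994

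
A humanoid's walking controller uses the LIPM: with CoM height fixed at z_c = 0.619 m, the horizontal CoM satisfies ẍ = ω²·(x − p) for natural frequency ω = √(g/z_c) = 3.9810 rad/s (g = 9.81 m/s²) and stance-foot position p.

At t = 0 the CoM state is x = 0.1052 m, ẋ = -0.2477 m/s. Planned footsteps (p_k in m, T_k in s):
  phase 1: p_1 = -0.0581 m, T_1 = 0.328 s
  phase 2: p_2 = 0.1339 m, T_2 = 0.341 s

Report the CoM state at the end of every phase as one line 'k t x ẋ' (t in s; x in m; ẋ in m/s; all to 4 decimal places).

phase 1: p=-0.0581, T=0.328, ωT=1.305768, cosh=1.980743, sinh=1.709779; start (x,ẋ)=(0.105200, -0.247700) → end (x,ẋ)=(0.158972, 0.620893)
phase 2: p=0.1339, T=0.341, ωT=1.357521, cosh=2.071922, sinh=1.814624; start (x,ẋ)=(0.158972, 0.620893) → end (x,ẋ)=(0.468863, 1.467562)

1 0.3280 0.1590 0.6209
2 0.6690 0.4689 1.4676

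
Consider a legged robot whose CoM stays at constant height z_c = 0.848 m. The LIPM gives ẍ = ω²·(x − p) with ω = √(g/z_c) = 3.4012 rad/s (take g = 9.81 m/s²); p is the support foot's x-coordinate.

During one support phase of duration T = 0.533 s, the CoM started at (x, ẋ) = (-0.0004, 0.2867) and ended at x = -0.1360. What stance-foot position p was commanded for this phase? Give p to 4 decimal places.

ωT = 3.4012·0.533 = 1.812840; cosh(ωT) = 3.145507, sinh(ωT) = 2.982317
x(T) = p + (x₀−p)·cosh(ωT) + (ẋ₀/ω)·sinh(ωT) ⇒ p·(1 − cosh) = x(T) − x₀·cosh − (ẋ₀/ω)·sinh
numerator   = -0.1360 − (-0.0004)·3.145507 − (0.2867/3.4012)·2.982317 = -0.386133
denominator = 1 − 3.145507 = -2.145507
p = -0.386133 / -2.145507 = 0.1800

p = 0.1800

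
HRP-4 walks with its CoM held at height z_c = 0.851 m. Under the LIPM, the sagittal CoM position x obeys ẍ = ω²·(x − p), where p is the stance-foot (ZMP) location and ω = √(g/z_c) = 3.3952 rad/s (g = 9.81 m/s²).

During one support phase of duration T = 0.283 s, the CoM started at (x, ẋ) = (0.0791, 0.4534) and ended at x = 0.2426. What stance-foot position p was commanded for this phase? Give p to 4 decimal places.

p = 0.0500

ωT = 3.3952·0.283 = 0.960842; cosh(ωT) = 1.498233, sinh(ωT) = 1.115662
x(T) = p + (x₀−p)·cosh(ωT) + (ẋ₀/ω)·sinh(ωT) ⇒ p·(1 − cosh) = x(T) − x₀·cosh − (ẋ₀/ω)·sinh
numerator   = 0.2426 − (0.0791)·1.498233 − (0.4534/3.3952)·1.115662 = -0.024897
denominator = 1 − 1.498233 = -0.498233
p = -0.024897 / -0.498233 = 0.0500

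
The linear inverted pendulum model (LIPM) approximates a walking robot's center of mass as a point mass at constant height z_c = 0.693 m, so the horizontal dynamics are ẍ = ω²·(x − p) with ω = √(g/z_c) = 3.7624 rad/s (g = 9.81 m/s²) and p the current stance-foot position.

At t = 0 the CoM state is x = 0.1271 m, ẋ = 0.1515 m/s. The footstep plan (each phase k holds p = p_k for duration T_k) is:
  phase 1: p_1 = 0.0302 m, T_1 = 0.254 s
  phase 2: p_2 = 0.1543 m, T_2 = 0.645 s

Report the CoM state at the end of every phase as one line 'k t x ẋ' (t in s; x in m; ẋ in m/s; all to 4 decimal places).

1 0.2540 0.2194 0.6300
2 0.8990 1.4664 4.9708

phase 1: p=0.0302, T=0.254, ωT=0.955650, cosh=1.492461, sinh=1.107898; start (x,ẋ)=(0.127100, 0.151500) → end (x,ẋ)=(0.219431, 0.630022)
phase 2: p=0.1543, T=0.645, ωT=2.426748, cosh=5.705163, sinh=5.616840; start (x,ẋ)=(0.219431, 0.630022) → end (x,ẋ)=(1.466435, 4.970777)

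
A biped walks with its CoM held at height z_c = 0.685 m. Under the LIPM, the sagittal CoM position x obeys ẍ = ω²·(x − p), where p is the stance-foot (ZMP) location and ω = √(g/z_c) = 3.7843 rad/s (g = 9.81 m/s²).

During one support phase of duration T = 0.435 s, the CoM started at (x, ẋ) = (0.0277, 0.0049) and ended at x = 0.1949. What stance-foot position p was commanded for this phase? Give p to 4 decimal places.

ωT = 3.7843·0.435 = 1.646170; cosh(ωT) = 2.689932, sinh(ωT) = 2.497146
x(T) = p + (x₀−p)·cosh(ωT) + (ẋ₀/ω)·sinh(ωT) ⇒ p·(1 − cosh) = x(T) − x₀·cosh − (ẋ₀/ω)·sinh
numerator   = 0.1949 − (0.0277)·2.689932 − (0.0049/3.7843)·2.497146 = 0.117156
denominator = 1 − 2.689932 = -1.689932
p = 0.117156 / -1.689932 = -0.0693

p = -0.0693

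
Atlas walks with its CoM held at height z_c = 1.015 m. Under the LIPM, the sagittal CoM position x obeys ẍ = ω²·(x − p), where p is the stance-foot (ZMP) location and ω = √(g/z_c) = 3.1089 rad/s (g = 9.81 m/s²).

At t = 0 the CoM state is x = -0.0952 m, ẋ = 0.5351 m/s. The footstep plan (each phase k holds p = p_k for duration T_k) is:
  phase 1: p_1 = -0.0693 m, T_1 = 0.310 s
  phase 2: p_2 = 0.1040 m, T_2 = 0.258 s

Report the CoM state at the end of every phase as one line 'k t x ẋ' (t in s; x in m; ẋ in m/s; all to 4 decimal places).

phase 1: p=-0.0693, T=0.310, ωT=0.963759, cosh=1.501494, sinh=1.120038; start (x,ẋ)=(-0.095200, 0.535100) → end (x,ẋ)=(0.084591, 0.713264)
phase 2: p=0.1040, T=0.258, ωT=0.802096, cosh=1.339300, sinh=0.890911; start (x,ẋ)=(0.084591, 0.713264) → end (x,ẋ)=(0.282404, 0.901515)

1 0.3100 0.0846 0.7133
2 0.5680 0.2824 0.9015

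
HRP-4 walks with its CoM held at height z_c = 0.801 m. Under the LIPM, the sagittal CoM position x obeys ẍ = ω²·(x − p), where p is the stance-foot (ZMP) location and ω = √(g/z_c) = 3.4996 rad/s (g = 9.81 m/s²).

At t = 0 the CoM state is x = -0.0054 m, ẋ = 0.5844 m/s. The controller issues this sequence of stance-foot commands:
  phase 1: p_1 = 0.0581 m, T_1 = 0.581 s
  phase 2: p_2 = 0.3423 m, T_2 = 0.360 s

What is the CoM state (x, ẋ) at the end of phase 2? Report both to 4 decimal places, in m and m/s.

x = 1.1902, ẋ = 3.2793

phase 1: p=0.0581, T=0.581, ωT=2.033268, cosh=3.884957, sinh=3.754050; start (x,ẋ)=(-0.005400, 0.584400) → end (x,ẋ)=(0.438296, 1.436127)
phase 2: p=0.3423, T=0.360, ωT=1.259856, cosh=1.904304, sinh=1.620609; start (x,ẋ)=(0.438296, 1.436127) → end (x,ẋ)=(1.190153, 3.279262)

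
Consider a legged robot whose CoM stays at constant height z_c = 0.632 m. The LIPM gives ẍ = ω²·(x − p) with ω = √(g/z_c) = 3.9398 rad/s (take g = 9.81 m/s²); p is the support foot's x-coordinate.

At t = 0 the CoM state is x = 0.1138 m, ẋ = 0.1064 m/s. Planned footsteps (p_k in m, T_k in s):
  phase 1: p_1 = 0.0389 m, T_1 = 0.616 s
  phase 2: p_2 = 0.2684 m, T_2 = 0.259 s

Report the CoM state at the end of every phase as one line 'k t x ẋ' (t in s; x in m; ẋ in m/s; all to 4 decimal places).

phase 1: p=0.0389, T=0.616, ωT=2.426917, cosh=5.706111, sinh=5.617803; start (x,ẋ)=(0.113800, 0.106400) → end (x,ẋ)=(0.618005, 2.264893)
phase 2: p=0.2684, T=0.259, ωT=1.020408, cosh=1.567387, sinh=1.206940; start (x,ẋ)=(0.618005, 2.264893) → end (x,ẋ)=(1.510206, 5.212371)

1 0.6160 0.6180 2.2649
2 0.8750 1.5102 5.2124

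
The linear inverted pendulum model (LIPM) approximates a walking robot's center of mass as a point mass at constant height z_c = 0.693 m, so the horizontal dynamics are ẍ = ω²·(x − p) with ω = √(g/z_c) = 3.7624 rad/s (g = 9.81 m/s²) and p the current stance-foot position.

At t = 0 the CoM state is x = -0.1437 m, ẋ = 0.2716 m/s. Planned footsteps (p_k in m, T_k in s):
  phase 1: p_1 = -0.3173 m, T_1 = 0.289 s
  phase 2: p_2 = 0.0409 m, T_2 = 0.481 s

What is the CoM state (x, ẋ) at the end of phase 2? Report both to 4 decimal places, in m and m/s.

x = 1.1472, ẋ = 4.3620

phase 1: p=-0.3173, T=0.289, ωT=1.087334, cosh=1.651734, sinh=1.314620; start (x,ẋ)=(-0.143700, 0.271600) → end (x,ẋ)=(0.064341, 1.307258)
phase 2: p=0.0409, T=0.481, ωT=1.809714, cosh=3.136202, sinh=2.972501; start (x,ẋ)=(0.064341, 1.307258) → end (x,ẋ)=(1.147220, 4.361982)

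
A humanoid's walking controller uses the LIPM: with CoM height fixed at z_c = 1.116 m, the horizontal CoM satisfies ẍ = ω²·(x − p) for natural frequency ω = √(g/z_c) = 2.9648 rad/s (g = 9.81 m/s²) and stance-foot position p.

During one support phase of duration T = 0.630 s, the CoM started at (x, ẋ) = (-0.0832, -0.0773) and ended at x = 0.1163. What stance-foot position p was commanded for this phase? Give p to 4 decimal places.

p = -0.2050

ωT = 2.9648·0.630 = 1.867824; cosh(ωT) = 3.314326, sinh(ωT) = 3.159867
x(T) = p + (x₀−p)·cosh(ωT) + (ẋ₀/ω)·sinh(ωT) ⇒ p·(1 − cosh) = x(T) − x₀·cosh − (ẋ₀/ω)·sinh
numerator   = 0.1163 − (-0.0832)·3.314326 − (-0.0773/2.9648)·3.159867 = 0.474438
denominator = 1 − 3.314326 = -2.314326
p = 0.474438 / -2.314326 = -0.2050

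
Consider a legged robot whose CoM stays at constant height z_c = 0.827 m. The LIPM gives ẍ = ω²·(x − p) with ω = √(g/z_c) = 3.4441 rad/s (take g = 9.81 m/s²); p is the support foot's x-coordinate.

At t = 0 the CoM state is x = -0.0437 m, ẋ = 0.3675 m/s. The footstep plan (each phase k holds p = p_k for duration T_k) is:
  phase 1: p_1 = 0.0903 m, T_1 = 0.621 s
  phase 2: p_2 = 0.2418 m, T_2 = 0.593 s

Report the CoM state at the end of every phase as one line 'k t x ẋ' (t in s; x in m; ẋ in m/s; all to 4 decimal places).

phase 1: p=0.0903, T=0.621, ωT=2.138786, cosh=4.303462, sinh=4.185664; start (x,ẋ)=(-0.043700, 0.367500) → end (x,ẋ)=(-0.039736, -0.350201)
phase 2: p=0.2418, T=0.593, ωT=2.042351, cosh=3.919218, sinh=3.789495; start (x,ẋ)=(-0.039736, -0.350201) → end (x,ẋ)=(-1.246922, -5.046952)

1 0.6210 -0.0397 -0.3502
2 1.2140 -1.2469 -5.0470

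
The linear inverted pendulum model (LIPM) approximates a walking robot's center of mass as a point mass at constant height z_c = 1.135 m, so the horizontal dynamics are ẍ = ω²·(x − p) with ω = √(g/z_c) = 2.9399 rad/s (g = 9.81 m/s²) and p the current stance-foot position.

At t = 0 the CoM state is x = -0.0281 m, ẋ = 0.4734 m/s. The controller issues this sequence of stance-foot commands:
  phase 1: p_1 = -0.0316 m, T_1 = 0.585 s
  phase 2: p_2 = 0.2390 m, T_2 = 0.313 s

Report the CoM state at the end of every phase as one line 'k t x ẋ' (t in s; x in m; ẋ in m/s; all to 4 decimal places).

1 0.5850 0.4136 1.3918
2 0.8980 0.9927 2.5658

phase 1: p=-0.0316, T=0.585, ωT=1.719842, cosh=2.881369, sinh=2.702274; start (x,ẋ)=(-0.028100, 0.473400) → end (x,ẋ)=(0.413621, 1.391846)
phase 2: p=0.2390, T=0.313, ωT=0.920189, cosh=1.454104, sinh=1.055660; start (x,ẋ)=(0.413621, 1.391846) → end (x,ẋ)=(0.992701, 2.565830)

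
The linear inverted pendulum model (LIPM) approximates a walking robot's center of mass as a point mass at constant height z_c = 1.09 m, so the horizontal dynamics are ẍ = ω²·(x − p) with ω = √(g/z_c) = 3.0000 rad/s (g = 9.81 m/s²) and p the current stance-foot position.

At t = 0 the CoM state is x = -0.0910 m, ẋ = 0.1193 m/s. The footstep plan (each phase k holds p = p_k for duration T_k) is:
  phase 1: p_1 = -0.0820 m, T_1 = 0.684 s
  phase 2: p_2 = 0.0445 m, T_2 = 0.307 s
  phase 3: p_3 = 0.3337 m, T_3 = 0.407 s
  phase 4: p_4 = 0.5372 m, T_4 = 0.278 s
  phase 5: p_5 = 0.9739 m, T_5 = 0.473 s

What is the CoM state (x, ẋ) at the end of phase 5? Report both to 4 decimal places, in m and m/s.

x = -1.0534, ẋ = -5.6689

phase 1: p=-0.0820, T=0.684, ωT=2.052000, cosh=3.955965, sinh=3.827487; start (x,ẋ)=(-0.091000, 0.119300) → end (x,ẋ)=(0.034603, 0.368604)
phase 2: p=0.0445, T=0.307, ωT=0.921000, cosh=1.454961, sinh=1.056840; start (x,ẋ)=(0.034603, 0.368604) → end (x,ẋ)=(0.159952, 0.504926)
phase 3: p=0.3337, T=0.407, ωT=1.221000, cosh=1.842756, sinh=1.547821; start (x,ẋ)=(0.159952, 0.504926) → end (x,ẋ)=(0.274036, 0.123662)
phase 4: p=0.5372, T=0.278, ωT=0.834000, cosh=1.368409, sinh=0.934101; start (x,ẋ)=(0.274036, 0.123662) → end (x,ẋ)=(0.215588, -0.568245)
phase 5: p=0.9739, T=0.473, ωT=1.419000, cosh=2.187471, sinh=1.945515; start (x,ẋ)=(0.215588, -0.568245) → end (x,ẋ)=(-1.053395, -5.668941)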